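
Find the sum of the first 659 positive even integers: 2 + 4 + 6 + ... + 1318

Sum of first n even numbers = n(n+1)
= 659×660
= 434940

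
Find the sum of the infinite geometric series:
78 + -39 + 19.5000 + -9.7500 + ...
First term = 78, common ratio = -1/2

For |r| < 1, S = a / (1 - r)
S = 78 / (1 - (-1/2))
S = 78 / (3/2)
S = 52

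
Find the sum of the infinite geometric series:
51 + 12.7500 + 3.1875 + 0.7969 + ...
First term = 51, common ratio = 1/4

For |r| < 1, S = a / (1 - r)
S = 51 / (1 - (1/4))
S = 51 / (3/4)
S = 68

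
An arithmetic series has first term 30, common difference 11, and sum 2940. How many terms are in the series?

Using S = n/2 × [2a + (n-1)d]
2940 = n/2 × [2(30) + (n-1)(11)]
2940 = n/2 × [60 + 11n - 11]
5880 = n × [49 + 11n]
11n² + (49)n - 5880 = 0
Discriminant: Δ = (49)² - 4(11)(-5880) = 2401 + 258720 = 261121
√Δ = 511
n = [-(49) + √Δ] / (2·11) = (-49 + 511) / 22 = 462 / 22 = 21
(The negative root is discarded since n must be a positive integer.)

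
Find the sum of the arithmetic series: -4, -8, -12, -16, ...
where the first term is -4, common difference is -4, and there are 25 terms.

Sₙ = n/2 × (first + last)
Last term = a + (n-1)d = -4 + (25-1)×(-4) = -100
S_25 = 25/2 × (-4 + (-100))
S_25 = 25/2 × (-104) = -1300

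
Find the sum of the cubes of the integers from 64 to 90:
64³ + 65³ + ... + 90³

Use ∑_{k=1}^{n} k³ = [n(n+1)/2]², then subtract the first 63 terms.
∑_{k=1}^{90} k³ = [90×91/2]² = 4095² = 16769025
∑_{k=1}^{63} k³ = [63×64/2]² = 2016² = 4064256
∑_{k=64}^{90} k³ = 16769025 - 4064256 = 12704769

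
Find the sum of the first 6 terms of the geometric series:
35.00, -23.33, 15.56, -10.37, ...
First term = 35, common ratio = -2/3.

Sₙ = a(1 - rⁿ) / (1 - r)
S_6 = 35(1 - (-2/3)^6) / (1 - (-2/3))
S_6 = 35(1 - (64/729)) / (5/3)
S_6 = 4655/243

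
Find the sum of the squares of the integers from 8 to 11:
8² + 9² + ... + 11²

Use ∑_{k=1}^{n} k² = n(n+1)(2n+1)/6, then subtract the first 7 terms.
∑_{k=1}^{11} k² = 11×12×23/6 = 506
∑_{k=1}^{7} k² = 7×8×15/6 = 140
∑_{k=8}^{11} k² = 506 - 140 = 366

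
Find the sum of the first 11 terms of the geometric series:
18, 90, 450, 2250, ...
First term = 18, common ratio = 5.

Sₙ = a(1 - rⁿ) / (1 - r)
S_11 = 18(1 - 5^11) / (1 - 5)
S_11 = 18(1 - 48828125) / (-4)
S_11 = 219726558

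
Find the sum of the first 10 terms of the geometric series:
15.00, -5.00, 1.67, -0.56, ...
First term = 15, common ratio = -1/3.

Sₙ = a(1 - rⁿ) / (1 - r)
S_10 = 15(1 - (-1/3)^10) / (1 - (-1/3))
S_10 = 15(1 - (1/59049)) / (4/3)
S_10 = 73810/6561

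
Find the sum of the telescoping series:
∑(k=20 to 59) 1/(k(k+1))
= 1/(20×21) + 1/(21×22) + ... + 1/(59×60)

Partial fractions: 1/(k(k+1)) = 1/k - 1/(k+1)
The series telescopes:
= (1/20 - 1/21) + (1/21 - 1/22) + ... + (1/59 - 1/60)
= 1/20 - 1/60
= 1/30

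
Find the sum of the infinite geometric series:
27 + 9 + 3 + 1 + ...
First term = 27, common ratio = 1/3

For |r| < 1, S = a / (1 - r)
S = 27 / (1 - (1/3))
S = 27 / (2/3)
S = 81/2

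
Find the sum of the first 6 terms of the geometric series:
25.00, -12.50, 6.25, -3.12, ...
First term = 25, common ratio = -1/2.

Sₙ = a(1 - rⁿ) / (1 - r)
S_6 = 25(1 - (-1/2)^6) / (1 - (-1/2))
S_6 = 25(1 - (1/64)) / (3/2)
S_6 = 525/32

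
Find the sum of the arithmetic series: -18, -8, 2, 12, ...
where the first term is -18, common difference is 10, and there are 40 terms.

Sₙ = n/2 × (first + last)
Last term = a + (n-1)d = -18 + (40-1)×10 = 372
S_40 = 40/2 × (-18 + 372)
S_40 = 40/2 × 354 = 7080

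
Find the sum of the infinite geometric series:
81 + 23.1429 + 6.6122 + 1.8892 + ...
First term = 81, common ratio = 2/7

For |r| < 1, S = a / (1 - r)
S = 81 / (1 - (2/7))
S = 81 / (5/7)
S = 567/5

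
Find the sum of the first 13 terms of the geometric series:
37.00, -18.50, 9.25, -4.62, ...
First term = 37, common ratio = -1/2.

Sₙ = a(1 - rⁿ) / (1 - r)
S_13 = 37(1 - (-1/2)^13) / (1 - (-1/2))
S_13 = 37(1 - (-1/8192)) / (3/2)
S_13 = 101047/4096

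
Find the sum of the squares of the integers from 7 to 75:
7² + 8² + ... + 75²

Use ∑_{k=1}^{n} k² = n(n+1)(2n+1)/6, then subtract the first 6 terms.
∑_{k=1}^{75} k² = 75×76×151/6 = 143450
∑_{k=1}^{6} k² = 6×7×13/6 = 91
∑_{k=7}^{75} k² = 143450 - 91 = 143359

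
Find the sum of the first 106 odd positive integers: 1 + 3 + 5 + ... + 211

Sum of first n odd numbers = n²
= 106²
= 11236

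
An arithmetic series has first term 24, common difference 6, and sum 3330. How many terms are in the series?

Using S = n/2 × [2a + (n-1)d]
3330 = n/2 × [2(24) + (n-1)(6)]
3330 = n/2 × [48 + 6n - 6]
6660 = n × [42 + 6n]
6n² + (42)n - 6660 = 0
Discriminant: Δ = (42)² - 4(6)(-6660) = 1764 + 159840 = 161604
√Δ = 402
n = [-(42) + √Δ] / (2·6) = (-42 + 402) / 12 = 360 / 12 = 30
(The negative root is discarded since n must be a positive integer.)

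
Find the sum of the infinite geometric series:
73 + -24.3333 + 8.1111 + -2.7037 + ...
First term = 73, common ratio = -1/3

For |r| < 1, S = a / (1 - r)
S = 73 / (1 - (-1/3))
S = 73 / (4/3)
S = 219/4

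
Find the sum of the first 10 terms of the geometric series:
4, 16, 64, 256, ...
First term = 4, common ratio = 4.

Sₙ = a(1 - rⁿ) / (1 - r)
S_10 = 4(1 - 4^10) / (1 - 4)
S_10 = 4(1 - 1048576) / (-3)
S_10 = 1398100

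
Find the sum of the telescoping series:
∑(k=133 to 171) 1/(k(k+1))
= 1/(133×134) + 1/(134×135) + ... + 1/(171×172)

Partial fractions: 1/(k(k+1)) = 1/k - 1/(k+1)
The series telescopes:
= (1/133 - 1/134) + (1/134 - 1/135) + ... + (1/171 - 1/172)
= 1/133 - 1/172
= 39/22876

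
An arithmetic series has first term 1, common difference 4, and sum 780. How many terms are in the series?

Using S = n/2 × [2a + (n-1)d]
780 = n/2 × [2(1) + (n-1)(4)]
780 = n/2 × [2 + 4n - 4]
1560 = n × [-2 + 4n]
4n² + (-2)n - 1560 = 0
Discriminant: Δ = (-2)² - 4(4)(-1560) = 4 + 24960 = 24964
√Δ = 158
n = [-(-2) + √Δ] / (2·4) = (2 + 158) / 8 = 160 / 8 = 20
(The negative root is discarded since n must be a positive integer.)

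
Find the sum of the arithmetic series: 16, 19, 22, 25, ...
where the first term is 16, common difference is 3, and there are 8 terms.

Sₙ = n/2 × (first + last)
Last term = a + (n-1)d = 16 + (8-1)×3 = 37
S_8 = 8/2 × (16 + 37)
S_8 = 8/2 × 53 = 212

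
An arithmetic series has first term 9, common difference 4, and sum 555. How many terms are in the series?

Using S = n/2 × [2a + (n-1)d]
555 = n/2 × [2(9) + (n-1)(4)]
555 = n/2 × [18 + 4n - 4]
1110 = n × [14 + 4n]
4n² + (14)n - 1110 = 0
Discriminant: Δ = (14)² - 4(4)(-1110) = 196 + 17760 = 17956
√Δ = 134
n = [-(14) + √Δ] / (2·4) = (-14 + 134) / 8 = 120 / 8 = 15
(The negative root is discarded since n must be a positive integer.)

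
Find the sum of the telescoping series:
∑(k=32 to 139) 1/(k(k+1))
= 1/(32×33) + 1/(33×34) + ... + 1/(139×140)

Partial fractions: 1/(k(k+1)) = 1/k - 1/(k+1)
The series telescopes:
= (1/32 - 1/33) + (1/33 - 1/34) + ... + (1/139 - 1/140)
= 1/32 - 1/140
= 27/1120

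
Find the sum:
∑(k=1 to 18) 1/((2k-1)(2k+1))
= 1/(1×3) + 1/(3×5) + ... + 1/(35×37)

Partial fractions: 1/((2k-1)(2k+1)) = (1/2)[1/(2k-1) - 1/(2k+1)]
The series telescopes:
= (1/2)[1/1 - 1/37]
= 18/37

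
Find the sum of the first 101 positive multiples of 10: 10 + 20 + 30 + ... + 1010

Factor out 10: = 10(1 + 2 + ... + 101) = 10 × n(n+1)/2
= 10 × 101×102/2
= 10 × 5151
= 51510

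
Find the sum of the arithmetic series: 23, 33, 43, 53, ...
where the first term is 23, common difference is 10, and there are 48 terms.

Sₙ = n/2 × (first + last)
Last term = a + (n-1)d = 23 + (48-1)×10 = 493
S_48 = 48/2 × (23 + 493)
S_48 = 48/2 × 516 = 12384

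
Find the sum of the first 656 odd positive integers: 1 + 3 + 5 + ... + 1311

Sum of first n odd numbers = n²
= 656²
= 430336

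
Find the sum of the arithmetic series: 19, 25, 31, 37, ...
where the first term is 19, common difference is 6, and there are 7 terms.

Sₙ = n/2 × (first + last)
Last term = a + (n-1)d = 19 + (7-1)×6 = 55
S_7 = 7/2 × (19 + 55)
S_7 = 7/2 × 74 = 259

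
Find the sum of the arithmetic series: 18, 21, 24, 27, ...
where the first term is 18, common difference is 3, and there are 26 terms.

Sₙ = n/2 × (first + last)
Last term = a + (n-1)d = 18 + (26-1)×3 = 93
S_26 = 26/2 × (18 + 93)
S_26 = 26/2 × 111 = 1443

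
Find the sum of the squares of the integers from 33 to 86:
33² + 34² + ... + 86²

Use ∑_{k=1}^{n} k² = n(n+1)(2n+1)/6, then subtract the first 32 terms.
∑_{k=1}^{86} k² = 86×87×173/6 = 215731
∑_{k=1}^{32} k² = 32×33×65/6 = 11440
∑_{k=33}^{86} k² = 215731 - 11440 = 204291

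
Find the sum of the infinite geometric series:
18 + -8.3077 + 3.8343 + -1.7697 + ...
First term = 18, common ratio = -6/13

For |r| < 1, S = a / (1 - r)
S = 18 / (1 - (-6/13))
S = 18 / (19/13)
S = 234/19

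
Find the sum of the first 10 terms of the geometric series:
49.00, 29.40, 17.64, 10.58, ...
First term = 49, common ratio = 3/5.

Sₙ = a(1 - rⁿ) / (1 - r)
S_10 = 49(1 - (3/5)^10) / (1 - (3/5))
S_10 = 49(1 - (59049/9765625)) / (2/5)
S_10 = 237811112/1953125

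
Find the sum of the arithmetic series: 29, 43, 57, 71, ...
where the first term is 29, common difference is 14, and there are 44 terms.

Sₙ = n/2 × (first + last)
Last term = a + (n-1)d = 29 + (44-1)×14 = 631
S_44 = 44/2 × (29 + 631)
S_44 = 44/2 × 660 = 14520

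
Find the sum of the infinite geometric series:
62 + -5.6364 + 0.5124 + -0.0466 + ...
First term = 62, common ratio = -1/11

For |r| < 1, S = a / (1 - r)
S = 62 / (1 - (-1/11))
S = 62 / (12/11)
S = 341/6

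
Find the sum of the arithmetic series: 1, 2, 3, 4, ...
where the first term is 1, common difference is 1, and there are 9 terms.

Sₙ = n/2 × (first + last)
Last term = a + (n-1)d = 1 + (9-1)×1 = 9
S_9 = 9/2 × (1 + 9)
S_9 = 9/2 × 10 = 45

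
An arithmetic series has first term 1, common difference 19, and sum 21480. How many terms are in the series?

Using S = n/2 × [2a + (n-1)d]
21480 = n/2 × [2(1) + (n-1)(19)]
21480 = n/2 × [2 + 19n - 19]
42960 = n × [-17 + 19n]
19n² + (-17)n - 42960 = 0
Discriminant: Δ = (-17)² - 4(19)(-42960) = 289 + 3264960 = 3265249
√Δ = 1807
n = [-(-17) + √Δ] / (2·19) = (17 + 1807) / 38 = 1824 / 38 = 48
(The negative root is discarded since n must be a positive integer.)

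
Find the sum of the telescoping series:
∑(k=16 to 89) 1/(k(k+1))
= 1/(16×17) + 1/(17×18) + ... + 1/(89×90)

Partial fractions: 1/(k(k+1)) = 1/k - 1/(k+1)
The series telescopes:
= (1/16 - 1/17) + (1/17 - 1/18) + ... + (1/89 - 1/90)
= 1/16 - 1/90
= 37/720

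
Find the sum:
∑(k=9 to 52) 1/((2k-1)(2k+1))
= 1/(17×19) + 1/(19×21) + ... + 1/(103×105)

Partial fractions: 1/((2k-1)(2k+1)) = (1/2)[1/(2k-1) - 1/(2k+1)]
The series telescopes:
= (1/2)[1/17 - 1/105]
= 44/1785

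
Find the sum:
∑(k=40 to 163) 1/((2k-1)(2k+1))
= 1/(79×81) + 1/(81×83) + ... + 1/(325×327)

Partial fractions: 1/((2k-1)(2k+1)) = (1/2)[1/(2k-1) - 1/(2k+1)]
The series telescopes:
= (1/2)[1/79 - 1/327]
= 124/25833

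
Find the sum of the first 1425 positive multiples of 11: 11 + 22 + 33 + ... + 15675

Factor out 11: = 11(1 + 2 + ... + 1425) = 11 × n(n+1)/2
= 11 × 1425×1426/2
= 11 × 1016025
= 11176275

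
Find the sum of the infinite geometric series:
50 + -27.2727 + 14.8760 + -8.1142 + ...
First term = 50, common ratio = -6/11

For |r| < 1, S = a / (1 - r)
S = 50 / (1 - (-6/11))
S = 50 / (17/11)
S = 550/17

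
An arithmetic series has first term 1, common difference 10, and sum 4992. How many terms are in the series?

Using S = n/2 × [2a + (n-1)d]
4992 = n/2 × [2(1) + (n-1)(10)]
4992 = n/2 × [2 + 10n - 10]
9984 = n × [-8 + 10n]
10n² + (-8)n - 9984 = 0
Discriminant: Δ = (-8)² - 4(10)(-9984) = 64 + 399360 = 399424
√Δ = 632
n = [-(-8) + √Δ] / (2·10) = (8 + 632) / 20 = 640 / 20 = 32
(The negative root is discarded since n must be a positive integer.)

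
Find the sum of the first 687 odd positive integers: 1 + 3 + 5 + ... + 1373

Sum of first n odd numbers = n²
= 687²
= 471969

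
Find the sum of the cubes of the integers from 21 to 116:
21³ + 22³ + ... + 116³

Use ∑_{k=1}^{n} k³ = [n(n+1)/2]², then subtract the first 20 terms.
∑_{k=1}^{116} k³ = [116×117/2]² = 6786² = 46049796
∑_{k=1}^{20} k³ = [20×21/2]² = 210² = 44100
∑_{k=21}^{116} k³ = 46049796 - 44100 = 46005696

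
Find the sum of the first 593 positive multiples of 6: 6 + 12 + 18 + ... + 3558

Factor out 6: = 6(1 + 2 + ... + 593) = 6 × n(n+1)/2
= 6 × 593×594/2
= 6 × 176121
= 1056726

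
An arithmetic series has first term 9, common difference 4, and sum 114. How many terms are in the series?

Using S = n/2 × [2a + (n-1)d]
114 = n/2 × [2(9) + (n-1)(4)]
114 = n/2 × [18 + 4n - 4]
228 = n × [14 + 4n]
4n² + (14)n - 228 = 0
Discriminant: Δ = (14)² - 4(4)(-228) = 196 + 3648 = 3844
√Δ = 62
n = [-(14) + √Δ] / (2·4) = (-14 + 62) / 8 = 48 / 8 = 6
(The negative root is discarded since n must be a positive integer.)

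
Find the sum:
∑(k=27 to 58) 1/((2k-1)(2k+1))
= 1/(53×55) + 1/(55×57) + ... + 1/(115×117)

Partial fractions: 1/((2k-1)(2k+1)) = (1/2)[1/(2k-1) - 1/(2k+1)]
The series telescopes:
= (1/2)[1/53 - 1/117]
= 32/6201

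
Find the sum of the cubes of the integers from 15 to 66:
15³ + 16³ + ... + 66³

Use ∑_{k=1}^{n} k³ = [n(n+1)/2]², then subtract the first 14 terms.
∑_{k=1}^{66} k³ = [66×67/2]² = 2211² = 4888521
∑_{k=1}^{14} k³ = [14×15/2]² = 105² = 11025
∑_{k=15}^{66} k³ = 4888521 - 11025 = 4877496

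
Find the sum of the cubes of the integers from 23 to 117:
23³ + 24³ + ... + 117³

Use ∑_{k=1}^{n} k³ = [n(n+1)/2]², then subtract the first 22 terms.
∑_{k=1}^{117} k³ = [117×118/2]² = 6903² = 47651409
∑_{k=1}^{22} k³ = [22×23/2]² = 253² = 64009
∑_{k=23}^{117} k³ = 47651409 - 64009 = 47587400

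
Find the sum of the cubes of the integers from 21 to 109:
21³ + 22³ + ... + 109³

Use ∑_{k=1}^{n} k³ = [n(n+1)/2]², then subtract the first 20 terms.
∑_{k=1}^{109} k³ = [109×110/2]² = 5995² = 35940025
∑_{k=1}^{20} k³ = [20×21/2]² = 210² = 44100
∑_{k=21}^{109} k³ = 35940025 - 44100 = 35895925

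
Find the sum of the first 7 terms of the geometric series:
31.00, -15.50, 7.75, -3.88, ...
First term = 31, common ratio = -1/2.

Sₙ = a(1 - rⁿ) / (1 - r)
S_7 = 31(1 - (-1/2)^7) / (1 - (-1/2))
S_7 = 31(1 - (-1/128)) / (3/2)
S_7 = 1333/64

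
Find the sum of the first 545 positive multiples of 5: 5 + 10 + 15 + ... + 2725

Factor out 5: = 5(1 + 2 + ... + 545) = 5 × n(n+1)/2
= 5 × 545×546/2
= 5 × 148785
= 743925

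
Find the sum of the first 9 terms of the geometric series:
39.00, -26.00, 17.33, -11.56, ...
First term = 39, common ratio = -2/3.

Sₙ = a(1 - rⁿ) / (1 - r)
S_9 = 39(1 - (-2/3)^9) / (1 - (-2/3))
S_9 = 39(1 - (-512/19683)) / (5/3)
S_9 = 52507/2187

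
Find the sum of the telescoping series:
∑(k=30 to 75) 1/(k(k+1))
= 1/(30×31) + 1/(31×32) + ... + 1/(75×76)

Partial fractions: 1/(k(k+1)) = 1/k - 1/(k+1)
The series telescopes:
= (1/30 - 1/31) + (1/31 - 1/32) + ... + (1/75 - 1/76)
= 1/30 - 1/76
= 23/1140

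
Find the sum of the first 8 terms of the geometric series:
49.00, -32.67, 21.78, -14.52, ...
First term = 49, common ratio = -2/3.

Sₙ = a(1 - rⁿ) / (1 - r)
S_8 = 49(1 - (-2/3)^8) / (1 - (-2/3))
S_8 = 49(1 - (256/6561)) / (5/3)
S_8 = 61789/2187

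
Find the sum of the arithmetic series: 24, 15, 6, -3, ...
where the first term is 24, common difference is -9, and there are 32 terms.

Sₙ = n/2 × (first + last)
Last term = a + (n-1)d = 24 + (32-1)×(-9) = -255
S_32 = 32/2 × (24 + (-255))
S_32 = 32/2 × (-231) = -3696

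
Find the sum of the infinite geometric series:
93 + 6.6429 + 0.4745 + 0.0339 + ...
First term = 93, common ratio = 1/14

For |r| < 1, S = a / (1 - r)
S = 93 / (1 - (1/14))
S = 93 / (13/14)
S = 1302/13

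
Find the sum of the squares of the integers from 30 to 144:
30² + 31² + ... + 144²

Use ∑_{k=1}^{n} k² = n(n+1)(2n+1)/6, then subtract the first 29 terms.
∑_{k=1}^{144} k² = 144×145×289/6 = 1005720
∑_{k=1}^{29} k² = 29×30×59/6 = 8555
∑_{k=30}^{144} k² = 1005720 - 8555 = 997165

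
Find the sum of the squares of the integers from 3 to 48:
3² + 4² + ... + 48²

Use ∑_{k=1}^{n} k² = n(n+1)(2n+1)/6, then subtract the first 2 terms.
∑_{k=1}^{48} k² = 48×49×97/6 = 38024
∑_{k=1}^{2} k² = 2×3×5/6 = 5
∑_{k=3}^{48} k² = 38024 - 5 = 38019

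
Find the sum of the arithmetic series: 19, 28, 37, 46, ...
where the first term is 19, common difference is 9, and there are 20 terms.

Sₙ = n/2 × (first + last)
Last term = a + (n-1)d = 19 + (20-1)×9 = 190
S_20 = 20/2 × (19 + 190)
S_20 = 20/2 × 209 = 2090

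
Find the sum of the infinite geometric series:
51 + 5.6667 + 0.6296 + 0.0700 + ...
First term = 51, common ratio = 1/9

For |r| < 1, S = a / (1 - r)
S = 51 / (1 - (1/9))
S = 51 / (8/9)
S = 459/8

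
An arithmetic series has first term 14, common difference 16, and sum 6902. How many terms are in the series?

Using S = n/2 × [2a + (n-1)d]
6902 = n/2 × [2(14) + (n-1)(16)]
6902 = n/2 × [28 + 16n - 16]
13804 = n × [12 + 16n]
16n² + (12)n - 13804 = 0
Discriminant: Δ = (12)² - 4(16)(-13804) = 144 + 883456 = 883600
√Δ = 940
n = [-(12) + √Δ] / (2·16) = (-12 + 940) / 32 = 928 / 32 = 29
(The negative root is discarded since n must be a positive integer.)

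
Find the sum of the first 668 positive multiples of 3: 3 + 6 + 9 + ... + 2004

Factor out 3: = 3(1 + 2 + ... + 668) = 3 × n(n+1)/2
= 3 × 668×669/2
= 3 × 223446
= 670338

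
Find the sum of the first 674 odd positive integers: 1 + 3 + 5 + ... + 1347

Sum of first n odd numbers = n²
= 674²
= 454276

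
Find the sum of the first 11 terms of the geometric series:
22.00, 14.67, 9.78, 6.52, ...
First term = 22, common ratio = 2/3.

Sₙ = a(1 - rⁿ) / (1 - r)
S_11 = 22(1 - (2/3)^11) / (1 - (2/3))
S_11 = 22(1 - (2048/177147)) / (1/3)
S_11 = 3852178/59049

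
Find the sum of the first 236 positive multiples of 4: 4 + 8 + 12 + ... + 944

Factor out 4: = 4(1 + 2 + ... + 236) = 4 × n(n+1)/2
= 4 × 236×237/2
= 4 × 27966
= 111864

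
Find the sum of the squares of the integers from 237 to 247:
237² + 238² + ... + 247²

Use ∑_{k=1}^{n} k² = n(n+1)(2n+1)/6, then subtract the first 236 terms.
∑_{k=1}^{247} k² = 247×248×495/6 = 5053620
∑_{k=1}^{236} k² = 236×237×473/6 = 4409306
∑_{k=237}^{247} k² = 5053620 - 4409306 = 644314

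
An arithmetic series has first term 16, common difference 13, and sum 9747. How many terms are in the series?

Using S = n/2 × [2a + (n-1)d]
9747 = n/2 × [2(16) + (n-1)(13)]
9747 = n/2 × [32 + 13n - 13]
19494 = n × [19 + 13n]
13n² + (19)n - 19494 = 0
Discriminant: Δ = (19)² - 4(13)(-19494) = 361 + 1013688 = 1014049
√Δ = 1007
n = [-(19) + √Δ] / (2·13) = (-19 + 1007) / 26 = 988 / 26 = 38
(The negative root is discarded since n must be a positive integer.)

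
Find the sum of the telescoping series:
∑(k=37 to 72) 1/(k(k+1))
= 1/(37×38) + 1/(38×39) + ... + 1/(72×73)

Partial fractions: 1/(k(k+1)) = 1/k - 1/(k+1)
The series telescopes:
= (1/37 - 1/38) + (1/38 - 1/39) + ... + (1/72 - 1/73)
= 1/37 - 1/73
= 36/2701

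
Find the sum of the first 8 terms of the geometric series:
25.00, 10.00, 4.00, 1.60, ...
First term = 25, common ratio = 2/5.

Sₙ = a(1 - rⁿ) / (1 - r)
S_8 = 25(1 - (2/5)^8) / (1 - (2/5))
S_8 = 25(1 - (256/390625)) / (3/5)
S_8 = 130123/3125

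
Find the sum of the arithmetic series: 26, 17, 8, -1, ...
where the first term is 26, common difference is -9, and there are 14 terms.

Sₙ = n/2 × (first + last)
Last term = a + (n-1)d = 26 + (14-1)×(-9) = -91
S_14 = 14/2 × (26 + (-91))
S_14 = 14/2 × (-65) = -455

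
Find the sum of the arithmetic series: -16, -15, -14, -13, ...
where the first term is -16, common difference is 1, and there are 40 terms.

Sₙ = n/2 × (first + last)
Last term = a + (n-1)d = -16 + (40-1)×1 = 23
S_40 = 40/2 × (-16 + 23)
S_40 = 40/2 × 7 = 140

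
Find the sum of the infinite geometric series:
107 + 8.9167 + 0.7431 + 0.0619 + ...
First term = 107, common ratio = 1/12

For |r| < 1, S = a / (1 - r)
S = 107 / (1 - (1/12))
S = 107 / (11/12)
S = 1284/11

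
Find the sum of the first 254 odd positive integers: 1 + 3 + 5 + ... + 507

Sum of first n odd numbers = n²
= 254²
= 64516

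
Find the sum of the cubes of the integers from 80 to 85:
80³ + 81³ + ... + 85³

Use ∑_{k=1}^{n} k³ = [n(n+1)/2]², then subtract the first 79 terms.
∑_{k=1}^{85} k³ = [85×86/2]² = 3655² = 13359025
∑_{k=1}^{79} k³ = [79×80/2]² = 3160² = 9985600
∑_{k=80}^{85} k³ = 13359025 - 9985600 = 3373425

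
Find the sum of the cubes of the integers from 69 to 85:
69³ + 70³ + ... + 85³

Use ∑_{k=1}^{n} k³ = [n(n+1)/2]², then subtract the first 68 terms.
∑_{k=1}^{85} k³ = [85×86/2]² = 3655² = 13359025
∑_{k=1}^{68} k³ = [68×69/2]² = 2346² = 5503716
∑_{k=69}^{85} k³ = 13359025 - 5503716 = 7855309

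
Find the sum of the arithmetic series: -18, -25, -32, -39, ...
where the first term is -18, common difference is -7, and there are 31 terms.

Sₙ = n/2 × (first + last)
Last term = a + (n-1)d = -18 + (31-1)×(-7) = -228
S_31 = 31/2 × (-18 + (-228))
S_31 = 31/2 × (-246) = -3813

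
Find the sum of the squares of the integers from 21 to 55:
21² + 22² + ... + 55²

Use ∑_{k=1}^{n} k² = n(n+1)(2n+1)/6, then subtract the first 20 terms.
∑_{k=1}^{55} k² = 55×56×111/6 = 56980
∑_{k=1}^{20} k² = 20×21×41/6 = 2870
∑_{k=21}^{55} k² = 56980 - 2870 = 54110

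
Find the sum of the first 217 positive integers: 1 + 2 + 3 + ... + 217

Formula: ∑k = n(n+1)/2
= 217×218/2
= 47306/2
= 23653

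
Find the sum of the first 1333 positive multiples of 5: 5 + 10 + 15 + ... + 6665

Factor out 5: = 5(1 + 2 + ... + 1333) = 5 × n(n+1)/2
= 5 × 1333×1334/2
= 5 × 889111
= 4445555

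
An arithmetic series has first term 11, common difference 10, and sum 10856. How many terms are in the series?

Using S = n/2 × [2a + (n-1)d]
10856 = n/2 × [2(11) + (n-1)(10)]
10856 = n/2 × [22 + 10n - 10]
21712 = n × [12 + 10n]
10n² + (12)n - 21712 = 0
Discriminant: Δ = (12)² - 4(10)(-21712) = 144 + 868480 = 868624
√Δ = 932
n = [-(12) + √Δ] / (2·10) = (-12 + 932) / 20 = 920 / 20 = 46
(The negative root is discarded since n must be a positive integer.)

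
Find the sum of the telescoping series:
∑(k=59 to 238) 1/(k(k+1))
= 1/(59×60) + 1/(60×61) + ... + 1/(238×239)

Partial fractions: 1/(k(k+1)) = 1/k - 1/(k+1)
The series telescopes:
= (1/59 - 1/60) + (1/60 - 1/61) + ... + (1/238 - 1/239)
= 1/59 - 1/239
= 180/14101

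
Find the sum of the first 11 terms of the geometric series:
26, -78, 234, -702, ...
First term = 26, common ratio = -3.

Sₙ = a(1 - rⁿ) / (1 - r)
S_11 = 26(1 - (-3)^11) / (1 - (-3))
S_11 = 26(1 - (-177147)) / (4)
S_11 = 1151462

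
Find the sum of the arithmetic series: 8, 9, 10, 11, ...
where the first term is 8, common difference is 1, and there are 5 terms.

Sₙ = n/2 × (first + last)
Last term = a + (n-1)d = 8 + (5-1)×1 = 12
S_5 = 5/2 × (8 + 12)
S_5 = 5/2 × 20 = 50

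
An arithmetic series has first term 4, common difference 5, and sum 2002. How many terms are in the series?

Using S = n/2 × [2a + (n-1)d]
2002 = n/2 × [2(4) + (n-1)(5)]
2002 = n/2 × [8 + 5n - 5]
4004 = n × [3 + 5n]
5n² + (3)n - 4004 = 0
Discriminant: Δ = (3)² - 4(5)(-4004) = 9 + 80080 = 80089
√Δ = 283
n = [-(3) + √Δ] / (2·5) = (-3 + 283) / 10 = 280 / 10 = 28
(The negative root is discarded since n must be a positive integer.)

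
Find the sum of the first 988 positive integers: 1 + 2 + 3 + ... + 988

Formula: ∑k = n(n+1)/2
= 988×989/2
= 977132/2
= 488566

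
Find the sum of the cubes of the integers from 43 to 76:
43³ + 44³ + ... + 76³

Use ∑_{k=1}^{n} k³ = [n(n+1)/2]², then subtract the first 42 terms.
∑_{k=1}^{76} k³ = [76×77/2]² = 2926² = 8561476
∑_{k=1}^{42} k³ = [42×43/2]² = 903² = 815409
∑_{k=43}^{76} k³ = 8561476 - 815409 = 7746067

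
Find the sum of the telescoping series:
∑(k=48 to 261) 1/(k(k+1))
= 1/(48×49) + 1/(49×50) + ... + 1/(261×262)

Partial fractions: 1/(k(k+1)) = 1/k - 1/(k+1)
The series telescopes:
= (1/48 - 1/49) + (1/49 - 1/50) + ... + (1/261 - 1/262)
= 1/48 - 1/262
= 107/6288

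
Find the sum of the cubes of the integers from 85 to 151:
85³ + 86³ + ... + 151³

Use ∑_{k=1}^{n} k³ = [n(n+1)/2]², then subtract the first 84 terms.
∑_{k=1}^{151} k³ = [151×152/2]² = 11476² = 131698576
∑_{k=1}^{84} k³ = [84×85/2]² = 3570² = 12744900
∑_{k=85}^{151} k³ = 131698576 - 12744900 = 118953676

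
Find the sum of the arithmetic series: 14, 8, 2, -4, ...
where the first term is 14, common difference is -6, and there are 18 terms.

Sₙ = n/2 × (first + last)
Last term = a + (n-1)d = 14 + (18-1)×(-6) = -88
S_18 = 18/2 × (14 + (-88))
S_18 = 18/2 × (-74) = -666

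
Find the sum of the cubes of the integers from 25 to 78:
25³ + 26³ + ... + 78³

Use ∑_{k=1}^{n} k³ = [n(n+1)/2]², then subtract the first 24 terms.
∑_{k=1}^{78} k³ = [78×79/2]² = 3081² = 9492561
∑_{k=1}^{24} k³ = [24×25/2]² = 300² = 90000
∑_{k=25}^{78} k³ = 9492561 - 90000 = 9402561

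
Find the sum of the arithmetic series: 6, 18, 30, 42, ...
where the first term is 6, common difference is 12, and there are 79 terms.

Sₙ = n/2 × (first + last)
Last term = a + (n-1)d = 6 + (79-1)×12 = 942
S_79 = 79/2 × (6 + 942)
S_79 = 79/2 × 948 = 37446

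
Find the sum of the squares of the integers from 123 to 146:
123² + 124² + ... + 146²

Use ∑_{k=1}^{n} k² = n(n+1)(2n+1)/6, then subtract the first 122 terms.
∑_{k=1}^{146} k² = 146×147×293/6 = 1048061
∑_{k=1}^{122} k² = 122×123×245/6 = 612745
∑_{k=123}^{146} k² = 1048061 - 612745 = 435316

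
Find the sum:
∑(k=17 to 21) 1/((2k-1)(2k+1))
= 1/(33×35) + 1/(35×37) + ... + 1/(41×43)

Partial fractions: 1/((2k-1)(2k+1)) = (1/2)[1/(2k-1) - 1/(2k+1)]
The series telescopes:
= (1/2)[1/33 - 1/43]
= 5/1419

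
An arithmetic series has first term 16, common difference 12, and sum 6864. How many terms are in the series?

Using S = n/2 × [2a + (n-1)d]
6864 = n/2 × [2(16) + (n-1)(12)]
6864 = n/2 × [32 + 12n - 12]
13728 = n × [20 + 12n]
12n² + (20)n - 13728 = 0
Discriminant: Δ = (20)² - 4(12)(-13728) = 400 + 658944 = 659344
√Δ = 812
n = [-(20) + √Δ] / (2·12) = (-20 + 812) / 24 = 792 / 24 = 33
(The negative root is discarded since n must be a positive integer.)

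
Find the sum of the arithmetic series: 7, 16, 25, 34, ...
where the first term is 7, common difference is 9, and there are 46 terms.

Sₙ = n/2 × (first + last)
Last term = a + (n-1)d = 7 + (46-1)×9 = 412
S_46 = 46/2 × (7 + 412)
S_46 = 46/2 × 419 = 9637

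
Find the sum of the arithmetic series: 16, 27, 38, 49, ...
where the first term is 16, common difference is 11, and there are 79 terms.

Sₙ = n/2 × (first + last)
Last term = a + (n-1)d = 16 + (79-1)×11 = 874
S_79 = 79/2 × (16 + 874)
S_79 = 79/2 × 890 = 35155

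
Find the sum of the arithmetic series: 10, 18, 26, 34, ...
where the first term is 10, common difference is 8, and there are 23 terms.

Sₙ = n/2 × (first + last)
Last term = a + (n-1)d = 10 + (23-1)×8 = 186
S_23 = 23/2 × (10 + 186)
S_23 = 23/2 × 196 = 2254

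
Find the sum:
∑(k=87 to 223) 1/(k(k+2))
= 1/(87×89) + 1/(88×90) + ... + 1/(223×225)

Partial fractions: 1/(k(k+2)) = (1/2)[1/k - 1/(k+2)]
Telescoping leaves the first two and last two terms:
= (1/2)[1/87 + 1/88 - 1/224 - 1/225]
= 224269/32155200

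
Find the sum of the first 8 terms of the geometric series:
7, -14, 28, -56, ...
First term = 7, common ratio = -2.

Sₙ = a(1 - rⁿ) / (1 - r)
S_8 = 7(1 - (-2)^8) / (1 - (-2))
S_8 = 7(1 - 256) / (3)
S_8 = -595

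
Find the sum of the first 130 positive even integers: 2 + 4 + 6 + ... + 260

Sum of first n even numbers = n(n+1)
= 130×131
= 17030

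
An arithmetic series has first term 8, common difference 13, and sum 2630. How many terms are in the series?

Using S = n/2 × [2a + (n-1)d]
2630 = n/2 × [2(8) + (n-1)(13)]
2630 = n/2 × [16 + 13n - 13]
5260 = n × [3 + 13n]
13n² + (3)n - 5260 = 0
Discriminant: Δ = (3)² - 4(13)(-5260) = 9 + 273520 = 273529
√Δ = 523
n = [-(3) + √Δ] / (2·13) = (-3 + 523) / 26 = 520 / 26 = 20
(The negative root is discarded since n must be a positive integer.)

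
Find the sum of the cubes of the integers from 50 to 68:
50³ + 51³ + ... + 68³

Use ∑_{k=1}^{n} k³ = [n(n+1)/2]², then subtract the first 49 terms.
∑_{k=1}^{68} k³ = [68×69/2]² = 2346² = 5503716
∑_{k=1}^{49} k³ = [49×50/2]² = 1225² = 1500625
∑_{k=50}^{68} k³ = 5503716 - 1500625 = 4003091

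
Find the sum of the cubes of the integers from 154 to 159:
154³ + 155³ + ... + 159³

Use ∑_{k=1}^{n} k³ = [n(n+1)/2]², then subtract the first 153 terms.
∑_{k=1}^{159} k³ = [159×160/2]² = 12720² = 161798400
∑_{k=1}^{153} k³ = [153×154/2]² = 11781² = 138791961
∑_{k=154}^{159} k³ = 161798400 - 138791961 = 23006439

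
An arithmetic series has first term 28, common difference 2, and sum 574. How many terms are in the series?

Using S = n/2 × [2a + (n-1)d]
574 = n/2 × [2(28) + (n-1)(2)]
574 = n/2 × [56 + 2n - 2]
1148 = n × [54 + 2n]
2n² + (54)n - 1148 = 0
Discriminant: Δ = (54)² - 4(2)(-1148) = 2916 + 9184 = 12100
√Δ = 110
n = [-(54) + √Δ] / (2·2) = (-54 + 110) / 4 = 56 / 4 = 14
(The negative root is discarded since n must be a positive integer.)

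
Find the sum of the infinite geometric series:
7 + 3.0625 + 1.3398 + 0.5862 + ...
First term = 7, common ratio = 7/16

For |r| < 1, S = a / (1 - r)
S = 7 / (1 - (7/16))
S = 7 / (9/16)
S = 112/9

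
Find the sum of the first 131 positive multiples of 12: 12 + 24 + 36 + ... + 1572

Factor out 12: = 12(1 + 2 + ... + 131) = 12 × n(n+1)/2
= 12 × 131×132/2
= 12 × 8646
= 103752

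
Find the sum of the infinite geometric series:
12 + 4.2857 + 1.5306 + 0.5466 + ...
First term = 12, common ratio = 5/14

For |r| < 1, S = a / (1 - r)
S = 12 / (1 - (5/14))
S = 12 / (9/14)
S = 56/3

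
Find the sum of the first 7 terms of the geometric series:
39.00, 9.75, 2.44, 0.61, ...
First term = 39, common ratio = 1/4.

Sₙ = a(1 - rⁿ) / (1 - r)
S_7 = 39(1 - (1/4)^7) / (1 - (1/4))
S_7 = 39(1 - (1/16384)) / (3/4)
S_7 = 212979/4096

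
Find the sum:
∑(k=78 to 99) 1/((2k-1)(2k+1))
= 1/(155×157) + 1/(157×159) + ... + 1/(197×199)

Partial fractions: 1/((2k-1)(2k+1)) = (1/2)[1/(2k-1) - 1/(2k+1)]
The series telescopes:
= (1/2)[1/155 - 1/199]
= 22/30845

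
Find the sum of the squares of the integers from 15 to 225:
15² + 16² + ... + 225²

Use ∑_{k=1}^{n} k² = n(n+1)(2n+1)/6, then subtract the first 14 terms.
∑_{k=1}^{225} k² = 225×226×451/6 = 3822225
∑_{k=1}^{14} k² = 14×15×29/6 = 1015
∑_{k=15}^{225} k² = 3822225 - 1015 = 3821210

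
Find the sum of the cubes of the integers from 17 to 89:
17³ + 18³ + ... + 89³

Use ∑_{k=1}^{n} k³ = [n(n+1)/2]², then subtract the first 16 terms.
∑_{k=1}^{89} k³ = [89×90/2]² = 4005² = 16040025
∑_{k=1}^{16} k³ = [16×17/2]² = 136² = 18496
∑_{k=17}^{89} k³ = 16040025 - 18496 = 16021529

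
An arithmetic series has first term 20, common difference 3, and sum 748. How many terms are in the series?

Using S = n/2 × [2a + (n-1)d]
748 = n/2 × [2(20) + (n-1)(3)]
748 = n/2 × [40 + 3n - 3]
1496 = n × [37 + 3n]
3n² + (37)n - 1496 = 0
Discriminant: Δ = (37)² - 4(3)(-1496) = 1369 + 17952 = 19321
√Δ = 139
n = [-(37) + √Δ] / (2·3) = (-37 + 139) / 6 = 102 / 6 = 17
(The negative root is discarded since n must be a positive integer.)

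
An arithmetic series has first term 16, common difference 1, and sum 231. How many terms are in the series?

Using S = n/2 × [2a + (n-1)d]
231 = n/2 × [2(16) + (n-1)(1)]
231 = n/2 × [32 + 1n - 1]
462 = n × [31 + 1n]
1n² + (31)n - 462 = 0
Discriminant: Δ = (31)² - 4(1)(-462) = 961 + 1848 = 2809
√Δ = 53
n = [-(31) + √Δ] / (2·1) = (-31 + 53) / 2 = 22 / 2 = 11
(The negative root is discarded since n must be a positive integer.)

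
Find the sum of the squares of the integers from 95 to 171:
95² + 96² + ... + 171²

Use ∑_{k=1}^{n} k² = n(n+1)(2n+1)/6, then subtract the first 94 terms.
∑_{k=1}^{171} k² = 171×172×343/6 = 1681386
∑_{k=1}^{94} k² = 94×95×189/6 = 281295
∑_{k=95}^{171} k² = 1681386 - 281295 = 1400091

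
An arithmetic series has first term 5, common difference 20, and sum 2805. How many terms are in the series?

Using S = n/2 × [2a + (n-1)d]
2805 = n/2 × [2(5) + (n-1)(20)]
2805 = n/2 × [10 + 20n - 20]
5610 = n × [-10 + 20n]
20n² + (-10)n - 5610 = 0
Discriminant: Δ = (-10)² - 4(20)(-5610) = 100 + 448800 = 448900
√Δ = 670
n = [-(-10) + √Δ] / (2·20) = (10 + 670) / 40 = 680 / 40 = 17
(The negative root is discarded since n must be a positive integer.)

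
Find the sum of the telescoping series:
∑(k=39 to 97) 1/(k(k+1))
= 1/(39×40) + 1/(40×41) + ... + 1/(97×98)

Partial fractions: 1/(k(k+1)) = 1/k - 1/(k+1)
The series telescopes:
= (1/39 - 1/40) + (1/40 - 1/41) + ... + (1/97 - 1/98)
= 1/39 - 1/98
= 59/3822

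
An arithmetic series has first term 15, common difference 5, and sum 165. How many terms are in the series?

Using S = n/2 × [2a + (n-1)d]
165 = n/2 × [2(15) + (n-1)(5)]
165 = n/2 × [30 + 5n - 5]
330 = n × [25 + 5n]
5n² + (25)n - 330 = 0
Discriminant: Δ = (25)² - 4(5)(-330) = 625 + 6600 = 7225
√Δ = 85
n = [-(25) + √Δ] / (2·5) = (-25 + 85) / 10 = 60 / 10 = 6
(The negative root is discarded since n must be a positive integer.)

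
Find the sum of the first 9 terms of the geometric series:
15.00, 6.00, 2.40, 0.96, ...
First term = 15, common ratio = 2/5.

Sₙ = a(1 - rⁿ) / (1 - r)
S_9 = 15(1 - (2/5)^9) / (1 - (2/5))
S_9 = 15(1 - (512/1953125)) / (3/5)
S_9 = 1952613/78125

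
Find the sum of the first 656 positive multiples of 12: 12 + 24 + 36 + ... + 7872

Factor out 12: = 12(1 + 2 + ... + 656) = 12 × n(n+1)/2
= 12 × 656×657/2
= 12 × 215496
= 2585952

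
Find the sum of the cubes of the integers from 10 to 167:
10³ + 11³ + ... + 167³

Use ∑_{k=1}^{n} k³ = [n(n+1)/2]², then subtract the first 9 terms.
∑_{k=1}^{167} k³ = [167×168/2]² = 14028² = 196784784
∑_{k=1}^{9} k³ = [9×10/2]² = 45² = 2025
∑_{k=10}^{167} k³ = 196784784 - 2025 = 196782759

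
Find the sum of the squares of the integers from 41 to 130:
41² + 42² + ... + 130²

Use ∑_{k=1}^{n} k² = n(n+1)(2n+1)/6, then subtract the first 40 terms.
∑_{k=1}^{130} k² = 130×131×261/6 = 740805
∑_{k=1}^{40} k² = 40×41×81/6 = 22140
∑_{k=41}^{130} k² = 740805 - 22140 = 718665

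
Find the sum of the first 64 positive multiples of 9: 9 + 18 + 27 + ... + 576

Factor out 9: = 9(1 + 2 + ... + 64) = 9 × n(n+1)/2
= 9 × 64×65/2
= 9 × 2080
= 18720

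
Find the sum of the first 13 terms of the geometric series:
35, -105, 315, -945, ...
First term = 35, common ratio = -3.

Sₙ = a(1 - rⁿ) / (1 - r)
S_13 = 35(1 - (-3)^13) / (1 - (-3))
S_13 = 35(1 - (-1594323)) / (4)
S_13 = 13950335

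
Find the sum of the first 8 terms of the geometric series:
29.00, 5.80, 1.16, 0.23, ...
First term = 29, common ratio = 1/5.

Sₙ = a(1 - rⁿ) / (1 - r)
S_8 = 29(1 - (1/5)^8) / (1 - (1/5))
S_8 = 29(1 - (1/390625)) / (4/5)
S_8 = 2832024/78125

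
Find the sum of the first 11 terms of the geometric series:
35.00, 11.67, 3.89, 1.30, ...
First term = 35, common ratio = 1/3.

Sₙ = a(1 - rⁿ) / (1 - r)
S_11 = 35(1 - (1/3)^11) / (1 - (1/3))
S_11 = 35(1 - (1/177147)) / (2/3)
S_11 = 3100055/59049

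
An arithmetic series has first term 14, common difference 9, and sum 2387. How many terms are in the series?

Using S = n/2 × [2a + (n-1)d]
2387 = n/2 × [2(14) + (n-1)(9)]
2387 = n/2 × [28 + 9n - 9]
4774 = n × [19 + 9n]
9n² + (19)n - 4774 = 0
Discriminant: Δ = (19)² - 4(9)(-4774) = 361 + 171864 = 172225
√Δ = 415
n = [-(19) + √Δ] / (2·9) = (-19 + 415) / 18 = 396 / 18 = 22
(The negative root is discarded since n must be a positive integer.)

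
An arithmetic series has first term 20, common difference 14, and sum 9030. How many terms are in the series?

Using S = n/2 × [2a + (n-1)d]
9030 = n/2 × [2(20) + (n-1)(14)]
9030 = n/2 × [40 + 14n - 14]
18060 = n × [26 + 14n]
14n² + (26)n - 18060 = 0
Discriminant: Δ = (26)² - 4(14)(-18060) = 676 + 1011360 = 1012036
√Δ = 1006
n = [-(26) + √Δ] / (2·14) = (-26 + 1006) / 28 = 980 / 28 = 35
(The negative root is discarded since n must be a positive integer.)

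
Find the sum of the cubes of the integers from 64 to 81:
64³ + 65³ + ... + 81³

Use ∑_{k=1}^{n} k³ = [n(n+1)/2]², then subtract the first 63 terms.
∑_{k=1}^{81} k³ = [81×82/2]² = 3321² = 11029041
∑_{k=1}^{63} k³ = [63×64/2]² = 2016² = 4064256
∑_{k=64}^{81} k³ = 11029041 - 4064256 = 6964785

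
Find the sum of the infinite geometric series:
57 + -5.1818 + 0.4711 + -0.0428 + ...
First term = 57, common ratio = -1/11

For |r| < 1, S = a / (1 - r)
S = 57 / (1 - (-1/11))
S = 57 / (12/11)
S = 209/4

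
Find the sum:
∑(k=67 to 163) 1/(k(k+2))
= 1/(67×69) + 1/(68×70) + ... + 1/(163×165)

Partial fractions: 1/(k(k+2)) = (1/2)[1/k - 1/(k+2)]
Telescoping leaves the first two and last two terms:
= (1/2)[1/67 + 1/68 - 1/164 - 1/165]
= 67318/7705335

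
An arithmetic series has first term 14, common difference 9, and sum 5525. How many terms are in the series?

Using S = n/2 × [2a + (n-1)d]
5525 = n/2 × [2(14) + (n-1)(9)]
5525 = n/2 × [28 + 9n - 9]
11050 = n × [19 + 9n]
9n² + (19)n - 11050 = 0
Discriminant: Δ = (19)² - 4(9)(-11050) = 361 + 397800 = 398161
√Δ = 631
n = [-(19) + √Δ] / (2·9) = (-19 + 631) / 18 = 612 / 18 = 34
(The negative root is discarded since n must be a positive integer.)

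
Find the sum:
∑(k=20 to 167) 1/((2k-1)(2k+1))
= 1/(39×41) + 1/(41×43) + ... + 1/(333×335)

Partial fractions: 1/((2k-1)(2k+1)) = (1/2)[1/(2k-1) - 1/(2k+1)]
The series telescopes:
= (1/2)[1/39 - 1/335]
= 148/13065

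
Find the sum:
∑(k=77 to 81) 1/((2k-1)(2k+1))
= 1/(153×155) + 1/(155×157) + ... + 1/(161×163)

Partial fractions: 1/((2k-1)(2k+1)) = (1/2)[1/(2k-1) - 1/(2k+1)]
The series telescopes:
= (1/2)[1/153 - 1/163]
= 5/24939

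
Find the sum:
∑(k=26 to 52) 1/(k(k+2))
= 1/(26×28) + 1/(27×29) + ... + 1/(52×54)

Partial fractions: 1/(k(k+2)) = (1/2)[1/k - 1/(k+2)]
Telescoping leaves the first two and last two terms:
= (1/2)[1/26 + 1/27 - 1/53 - 1/54]
= 709/37206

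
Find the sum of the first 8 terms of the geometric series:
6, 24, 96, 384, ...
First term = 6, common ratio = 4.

Sₙ = a(1 - rⁿ) / (1 - r)
S_8 = 6(1 - 4^8) / (1 - 4)
S_8 = 6(1 - 65536) / (-3)
S_8 = 131070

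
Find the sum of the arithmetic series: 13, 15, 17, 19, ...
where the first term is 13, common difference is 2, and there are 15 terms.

Sₙ = n/2 × (first + last)
Last term = a + (n-1)d = 13 + (15-1)×2 = 41
S_15 = 15/2 × (13 + 41)
S_15 = 15/2 × 54 = 405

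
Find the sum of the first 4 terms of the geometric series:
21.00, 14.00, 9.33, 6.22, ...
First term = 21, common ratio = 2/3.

Sₙ = a(1 - rⁿ) / (1 - r)
S_4 = 21(1 - (2/3)^4) / (1 - (2/3))
S_4 = 21(1 - (16/81)) / (1/3)
S_4 = 455/9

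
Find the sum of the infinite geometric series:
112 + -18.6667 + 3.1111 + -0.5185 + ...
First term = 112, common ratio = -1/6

For |r| < 1, S = a / (1 - r)
S = 112 / (1 - (-1/6))
S = 112 / (7/6)
S = 96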